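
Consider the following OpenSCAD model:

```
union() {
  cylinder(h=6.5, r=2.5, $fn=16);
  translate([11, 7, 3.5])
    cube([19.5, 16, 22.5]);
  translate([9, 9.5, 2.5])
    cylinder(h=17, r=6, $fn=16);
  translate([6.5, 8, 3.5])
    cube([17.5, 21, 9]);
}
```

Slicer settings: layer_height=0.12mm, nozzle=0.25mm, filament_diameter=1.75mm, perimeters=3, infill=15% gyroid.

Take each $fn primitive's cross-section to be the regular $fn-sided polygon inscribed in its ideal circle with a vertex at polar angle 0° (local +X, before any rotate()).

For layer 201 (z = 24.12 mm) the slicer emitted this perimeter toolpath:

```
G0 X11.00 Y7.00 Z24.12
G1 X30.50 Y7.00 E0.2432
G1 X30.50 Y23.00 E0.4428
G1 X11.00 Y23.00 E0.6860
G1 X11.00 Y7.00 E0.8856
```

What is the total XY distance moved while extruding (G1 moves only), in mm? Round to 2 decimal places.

71.00 mm

Sum the Euclidean lengths of each G1 segment: total = 71.00 mm.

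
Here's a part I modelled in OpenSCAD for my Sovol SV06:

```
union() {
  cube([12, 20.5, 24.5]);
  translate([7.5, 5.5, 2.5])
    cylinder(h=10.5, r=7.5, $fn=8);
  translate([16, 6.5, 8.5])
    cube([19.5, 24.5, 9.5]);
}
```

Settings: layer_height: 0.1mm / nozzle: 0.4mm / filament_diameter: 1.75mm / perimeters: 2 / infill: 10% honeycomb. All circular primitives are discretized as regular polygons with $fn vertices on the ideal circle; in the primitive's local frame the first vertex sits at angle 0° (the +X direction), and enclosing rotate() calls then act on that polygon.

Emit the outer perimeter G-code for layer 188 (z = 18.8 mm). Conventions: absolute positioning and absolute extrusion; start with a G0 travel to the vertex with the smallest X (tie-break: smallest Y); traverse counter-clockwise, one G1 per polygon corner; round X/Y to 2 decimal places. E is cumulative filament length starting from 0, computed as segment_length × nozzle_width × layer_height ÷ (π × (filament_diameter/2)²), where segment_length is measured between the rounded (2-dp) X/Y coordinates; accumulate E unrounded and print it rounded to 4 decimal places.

G0 X0.00 Y0.00 Z18.80
G1 X12.00 Y0.00 E0.1996
G1 X12.00 Y20.50 E0.5405
G1 X0.00 Y20.50 E0.7400
G1 X0.00 Y0.00 E1.0810

At z = 18.8 mm: the cube is present — its section is the full 12×20.5 rectangle; the cylinder at (7.5, 5.5) does not reach this height (z outside [2.5, 13]); the cube at (16, 6.5) is not intersected at this z (z outside [8.5, 18]); Merging all regions: only the 12×20.5 cube is present, so the union is just that shape — 1 connected region. The outline is a single polygon with 4 vertices. Extrusion per mm of travel: 0.4 × 0.1 / (π × 0.875²) = 0.016630. Accumulating E over each segment gives final E = 1.0810.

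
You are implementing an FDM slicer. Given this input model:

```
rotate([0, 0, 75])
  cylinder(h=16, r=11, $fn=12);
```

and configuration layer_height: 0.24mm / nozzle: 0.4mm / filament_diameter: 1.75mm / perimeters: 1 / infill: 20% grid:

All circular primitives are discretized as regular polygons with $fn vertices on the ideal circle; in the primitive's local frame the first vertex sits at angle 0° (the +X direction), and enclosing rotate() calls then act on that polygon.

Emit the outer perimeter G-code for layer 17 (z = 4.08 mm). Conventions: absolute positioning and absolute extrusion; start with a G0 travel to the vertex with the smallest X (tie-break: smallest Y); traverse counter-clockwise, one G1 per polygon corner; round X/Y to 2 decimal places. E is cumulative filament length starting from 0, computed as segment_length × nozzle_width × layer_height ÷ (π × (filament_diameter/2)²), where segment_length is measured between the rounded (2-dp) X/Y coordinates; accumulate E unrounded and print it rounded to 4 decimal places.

G0 X-10.63 Y-2.85 Z4.08
G1 X-7.78 Y-7.78 E0.2273
G1 X-2.85 Y-10.63 E0.4546
G1 X2.85 Y-10.63 E0.6821
G1 X7.78 Y-7.78 E0.9093
G1 X10.63 Y-2.85 E1.1366
G1 X10.63 Y2.85 E1.3641
G1 X7.78 Y7.78 E1.5914
G1 X2.85 Y10.63 E1.8187
G1 X-2.85 Y10.63 E2.0462
G1 X-7.78 Y7.78 E2.2735
G1 X-10.63 Y2.85 E2.5007
G1 X-10.63 Y-2.85 E2.7282

At z = 4.08 mm: the r=11 cylinder contributes a regular 12-gon of circumradius 11; (whole slice rotated 75° about Z — lengths, areas and connectivity unchanged). The outline is a single polygon with 12 vertices. Extrusion per mm of travel: 0.4 × 0.24 / (π × 0.875²) = 0.039912. Accumulating E over each segment gives final E = 2.7282.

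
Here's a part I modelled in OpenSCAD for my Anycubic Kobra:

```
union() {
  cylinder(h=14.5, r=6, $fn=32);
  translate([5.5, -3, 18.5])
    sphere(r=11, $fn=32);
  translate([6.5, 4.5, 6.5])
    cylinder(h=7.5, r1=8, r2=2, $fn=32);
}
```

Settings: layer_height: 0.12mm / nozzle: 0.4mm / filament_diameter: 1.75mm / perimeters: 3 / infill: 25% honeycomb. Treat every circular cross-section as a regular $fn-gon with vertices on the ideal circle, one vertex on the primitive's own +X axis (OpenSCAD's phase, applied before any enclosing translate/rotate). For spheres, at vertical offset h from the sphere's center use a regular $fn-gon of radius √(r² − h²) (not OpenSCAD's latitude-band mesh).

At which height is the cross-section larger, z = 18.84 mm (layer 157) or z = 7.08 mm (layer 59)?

layer 157 (z = 18.84 mm)

Layer 157 (z = 18.84): the cylinder is not intersected at this z (z outside [0, 14.5]); the r=11 sphere at (5.5, -3) contributes a regular 32-gon of circumradius √(11²−0.34²) = 10.995 (area = (32/2)·10.995²·sin(360°/32) = 377.33 mm²); the cone at (6.5, 4.5) is absent (z outside [6.5, 14]); Combining (union): only the r=11 sphere at (5.5, -3) is present, so the union is just that shape — area = 377.33 mm². So its area = 377.33 mm². Layer 59 (z = 7.08): the r=6 cylinder contributes a regular 32-gon of circumradius 6 (area = (32/2)·6.000²·sin(360°/32) = 112.37 mm²); the sphere at (5.5, -3) is not intersected at this z (|z−center|=11.420 > r=11); the cone at (6.5, 4.5): at t=0.077 of its height the radius interpolates to r₁+(r₂−r₁)t = 7.536, giving a regular 32-gon of that circumradius (area = (32/2)·7.536²·sin(360°/32) = 177.27 mm²); Taking the union: the regions partially overlap — summed areas 289.64 mm² minus the doubly-counted overlap 42.26 mm² gives 247.38 mm² — area = 247.38 mm². So its area = 247.38 mm². Layer 157 is larger (377.33 vs 247.38 mm²).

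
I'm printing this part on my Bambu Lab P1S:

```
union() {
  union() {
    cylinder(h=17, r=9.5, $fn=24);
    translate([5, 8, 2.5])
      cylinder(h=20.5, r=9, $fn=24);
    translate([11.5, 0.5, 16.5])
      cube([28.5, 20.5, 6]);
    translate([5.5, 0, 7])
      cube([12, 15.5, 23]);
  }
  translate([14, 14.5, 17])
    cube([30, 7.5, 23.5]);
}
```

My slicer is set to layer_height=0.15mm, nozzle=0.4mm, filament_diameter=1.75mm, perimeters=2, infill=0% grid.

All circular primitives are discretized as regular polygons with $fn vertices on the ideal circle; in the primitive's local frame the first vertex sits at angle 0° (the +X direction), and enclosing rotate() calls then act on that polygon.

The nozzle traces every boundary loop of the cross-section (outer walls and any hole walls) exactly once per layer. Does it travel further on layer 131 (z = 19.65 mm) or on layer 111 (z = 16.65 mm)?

Layer 131 (z = 19.65): the cylinder is not intersected at this z (z outside [0, 17]); the r=9 cylinder at (5, 8) gives a regular 24-gon of circumradius 9 (constant along its height) (perimeter = 2·24·9.000·sin(180°/24) = 56.39 mm); the 28.5×20.5 cube at (11.5, 0.5) contributes its full rectangle (perimeter 98.00 mm); the cube at (5.5, 0) is present — its section is the full 12×15.5 rectangle (perimeter 55.00 mm); Merging all regions: the regions partially overlap (shared area 200.68 mm²), so the edge portions inside another operand are dropped and the merged outline is re-measured after clipping — boundary = 125.15 mm; the cube at (14, 14.5) (footprint 30×7.5) is included at this height (perimeter 75.00 mm); Taking the union: the regions partially overlap (shared area 169.00 mm²), so the edge portions inside another operand are dropped and the merged outline is re-measured after clipping — boundary = 135.15 mm. So its perimeter = 135.15 mm. Layer 111 (z = 16.65): the cylinder: section is a regular 24-gon, circumradius r=9.5 (perimeter = 2·24·9.500·sin(180°/24) = 59.52 mm); the r=9 cylinder at (5, 8) contributes a regular 24-gon of circumradius 9 (perimeter = 2·24·9.000·sin(180°/24) = 56.39 mm); the 28.5×20.5 cube at (11.5, 0.5) contributes its full rectangle (perimeter 98.00 mm); the cube at (5.5, 0) is present — its section is the full 12×15.5 rectangle (perimeter 55.00 mm); Taking the union: the regions partially overlap (shared area 300.79 mm²), so the edge portions inside another operand are dropped and the merged outline is re-measured after clipping — boundary = 146.39 mm; the cube at (14, 14.5) does not reach this height (z outside [17, 40.5]); Merging all regions: only the result so far is present, so the union is just that shape — boundary = 146.39 mm. So its perimeter = 146.39 mm. Layer 111 is larger (146.39 vs 135.15 mm).

layer 111 (z = 16.65 mm)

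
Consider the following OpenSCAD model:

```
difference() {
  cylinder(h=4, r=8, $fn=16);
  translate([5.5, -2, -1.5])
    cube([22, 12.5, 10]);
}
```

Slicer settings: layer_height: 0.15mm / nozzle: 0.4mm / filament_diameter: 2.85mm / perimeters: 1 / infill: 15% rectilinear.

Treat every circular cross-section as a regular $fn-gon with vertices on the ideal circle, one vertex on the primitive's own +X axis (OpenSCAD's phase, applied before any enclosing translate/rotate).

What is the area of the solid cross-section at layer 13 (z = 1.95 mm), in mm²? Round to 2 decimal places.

At z = 1.95 mm: the r=8 cylinder contributes a regular 16-gon of circumradius 8 (area = (16/2)·8.000²·sin(360°/16) = 195.93 mm²); the 22×12.5 cube at (5.5, -2) contributes its full rectangle (area 275.00 mm²); After the difference (first − rest): starting from the r=8 cylinder (195.93 mm²), the 22×12.5 cube at (5.5, -2) partially overlaps it — only the 13.99 mm² overlap (of its 275.00 mm²) is removed, clipping the outline — area = 181.94 mm². Overall, the cross-section is a single solid region. Net area = 181.94 mm².

181.94 mm²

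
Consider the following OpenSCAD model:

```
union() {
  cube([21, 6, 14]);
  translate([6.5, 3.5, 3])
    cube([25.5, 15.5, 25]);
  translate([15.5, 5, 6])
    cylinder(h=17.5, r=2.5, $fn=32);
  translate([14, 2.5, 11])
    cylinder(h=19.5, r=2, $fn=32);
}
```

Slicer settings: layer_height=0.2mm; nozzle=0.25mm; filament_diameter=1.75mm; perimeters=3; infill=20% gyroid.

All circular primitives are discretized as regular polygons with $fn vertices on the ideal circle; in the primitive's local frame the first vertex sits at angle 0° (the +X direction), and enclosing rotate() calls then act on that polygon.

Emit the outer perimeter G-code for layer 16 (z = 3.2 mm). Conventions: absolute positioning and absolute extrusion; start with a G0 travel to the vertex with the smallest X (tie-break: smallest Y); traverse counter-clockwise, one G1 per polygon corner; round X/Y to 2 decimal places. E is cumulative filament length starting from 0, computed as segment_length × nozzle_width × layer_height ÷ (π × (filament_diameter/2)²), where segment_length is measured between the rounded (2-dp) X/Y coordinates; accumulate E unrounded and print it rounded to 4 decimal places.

G0 X0.00 Y0.00 Z3.20
G1 X21.00 Y0.00 E0.4365
G1 X21.00 Y3.50 E0.5093
G1 X32.00 Y3.50 E0.7380
G1 X32.00 Y19.00 E1.0602
G1 X6.50 Y19.00 E1.5903
G1 X6.50 Y6.00 E1.8605
G1 X0.00 Y6.00 E1.9956
G1 X0.00 Y0.00 E2.1203

At z = 3.2 mm: the 21×6 cube contributes its full rectangle; the cube at (6.5, 3.5) (footprint 25.5×15.5) is included at this height; the cylinder at (15.5, 5) is absent (z outside [6, 23.5]); the cylinder at (14, 2.5) is not intersected at this z (z outside [11, 30.5]); Merging all regions: the regions partially overlap (shared area 36.25 mm²), so overlapping operands fuse into one piece — 1 connected region. The outline is a single polygon with 8 vertices. Extrusion per mm of travel: 0.25 × 0.2 / (π × 0.875²) = 0.020788. Accumulating E over each segment gives final E = 2.1203.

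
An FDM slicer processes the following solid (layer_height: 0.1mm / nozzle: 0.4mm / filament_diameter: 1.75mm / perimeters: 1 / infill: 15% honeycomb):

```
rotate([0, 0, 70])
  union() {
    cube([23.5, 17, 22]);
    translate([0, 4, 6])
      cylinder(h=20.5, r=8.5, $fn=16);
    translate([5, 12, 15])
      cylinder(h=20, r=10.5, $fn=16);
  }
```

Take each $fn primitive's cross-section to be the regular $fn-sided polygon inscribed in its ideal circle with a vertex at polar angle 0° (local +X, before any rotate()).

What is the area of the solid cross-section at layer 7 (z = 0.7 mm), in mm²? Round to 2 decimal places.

399.50 mm²

At z = 0.7 mm: the cube is present — its section is the full 23.5×17 rectangle (area 399.50 mm²); the cylinder at (0, 4) is not intersected at this z (z outside [6, 26.5]); the cylinder at (5, 12) is not intersected at this z (z outside [15, 35]); Taking the union: only the 23.5×17 cube is present, so the union is just that shape — area = 399.50 mm²; (whole slice rotated 70° about Z — lengths, areas and connectivity unchanged). Overall, the cross-section is a single solid region. Net area = 399.50 mm².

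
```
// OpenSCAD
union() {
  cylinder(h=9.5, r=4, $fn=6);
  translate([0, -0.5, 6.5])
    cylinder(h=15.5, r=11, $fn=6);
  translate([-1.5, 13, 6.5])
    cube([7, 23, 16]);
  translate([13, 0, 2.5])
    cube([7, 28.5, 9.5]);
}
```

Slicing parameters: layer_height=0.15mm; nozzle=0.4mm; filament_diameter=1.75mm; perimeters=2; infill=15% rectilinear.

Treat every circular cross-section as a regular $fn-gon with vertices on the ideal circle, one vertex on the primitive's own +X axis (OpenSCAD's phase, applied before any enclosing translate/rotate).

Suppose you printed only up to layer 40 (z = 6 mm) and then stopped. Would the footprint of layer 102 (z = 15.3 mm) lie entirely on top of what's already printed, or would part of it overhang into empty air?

Compare the two slices. At z = 6: the r=4 cylinder gives a regular 6-gon of circumradius 4 (constant along its height) (area = (6/2)·4.000²·sin(360°/6) = 41.57 mm²); the cylinder at (0, -0.5) is absent (z outside [6.5, 22]); the cube at (-1.5, 13) does not reach this height (z outside [6.5, 22.5]); the 7×28.5 cube at (13, 0) contributes its full rectangle (area 199.50 mm²); Taking the union: the 2 present regions are separate (no shared area or edge), so areas and boundary lengths simply add and each stays a separate island — area = 241.07 mm². At z = 15.3: the cylinder is not intersected at this z (z outside [0, 9.5]); the cylinder at (0, -0.5): section is a regular 6-gon, circumradius r=11 (area = (6/2)·11.000²·sin(360°/6) = 314.37 mm²); the cube at (-1.5, 13) is present — its section is the full 7×23 rectangle (area 161.00 mm²); the cube at (13, 0) is not intersected at this z (z outside [2.5, 12]); Taking the union: the 2 present regions are separate (no shared area or edge), so areas and boundary lengths simply add and each stays a separate island — area = 475.37 mm². Checking containment: at z = 15.3 the cross-section extends beyond the z = 6 cross-section by about 433.80 mm².

part overhangs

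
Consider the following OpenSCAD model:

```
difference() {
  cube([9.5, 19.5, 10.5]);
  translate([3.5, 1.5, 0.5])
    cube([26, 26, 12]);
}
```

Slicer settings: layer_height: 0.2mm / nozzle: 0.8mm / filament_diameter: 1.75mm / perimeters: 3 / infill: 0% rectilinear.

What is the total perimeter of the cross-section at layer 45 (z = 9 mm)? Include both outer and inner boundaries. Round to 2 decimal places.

58.00 mm

At z = 9 mm: the 9.5×19.5 cube contributes its full rectangle (perimeter 58.00 mm); the cube at (3.5, 1.5) (footprint 26×26) is included at this height (perimeter 104.00 mm); Taking the first minus the rest: starting from the 9.5×19.5 cube, the 26×26 cube at (3.5, 1.5) partially overlaps it — only the 108.00 mm² overlap (of its 676.00 mm²) is removed, clipping the outline — boundary = 58.00 mm. Overall, the cross-section is a single solid region. Total boundary length (outer) = 58.00 mm.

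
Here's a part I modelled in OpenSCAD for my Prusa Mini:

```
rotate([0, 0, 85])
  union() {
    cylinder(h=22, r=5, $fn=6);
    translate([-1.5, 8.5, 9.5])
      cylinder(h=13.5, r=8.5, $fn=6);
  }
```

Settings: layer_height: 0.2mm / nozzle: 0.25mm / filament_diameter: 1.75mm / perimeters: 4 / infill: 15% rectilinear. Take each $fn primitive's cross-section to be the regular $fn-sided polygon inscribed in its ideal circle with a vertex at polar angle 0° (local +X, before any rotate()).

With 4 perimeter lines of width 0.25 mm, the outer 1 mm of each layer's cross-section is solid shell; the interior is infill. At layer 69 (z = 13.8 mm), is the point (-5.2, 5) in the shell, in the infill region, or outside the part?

At z = 13.8 mm: the r=5 cylinder contributes a regular 6-gon of circumradius 5; the cylinder at (-1.5, 8.5): section is a regular 6-gon, circumradius r=8.5; Taking the union: the regions partially overlap (shared area 20.74 mm²), so overlapping operands fuse into one piece — 1 connected region; (whole slice rotated 85° about Z — lengths, areas and connectivity unchanged). Overall, the cross-section is a single solid region. Undo the 85° rotation: the query point maps to (4.528, 5.616) in the un-rotated model frame. The nearest boundary edge runs (7.00, 8.50)→(3.55, 2.52); distance from the point to it = 0.70 mm. The point is inside the cross-section, 0.70 mm from the nearest boundary — within the 1 mm shell band (4 × 0.25).

shell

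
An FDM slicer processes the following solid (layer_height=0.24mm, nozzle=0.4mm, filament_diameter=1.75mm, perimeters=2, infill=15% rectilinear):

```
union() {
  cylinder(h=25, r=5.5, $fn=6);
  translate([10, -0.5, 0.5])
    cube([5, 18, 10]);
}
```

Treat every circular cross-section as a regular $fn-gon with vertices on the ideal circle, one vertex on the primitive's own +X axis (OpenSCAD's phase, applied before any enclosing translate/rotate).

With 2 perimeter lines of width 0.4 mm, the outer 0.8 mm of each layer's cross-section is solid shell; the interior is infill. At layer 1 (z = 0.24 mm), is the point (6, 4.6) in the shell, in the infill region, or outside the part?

outside

At z = 0.24 mm: the r=5.5 cylinder contributes a regular 6-gon of circumradius 5.5; the cube at (10, -0.5) is absent (z outside [0.5, 10.5]); Combining (union): only the r=5.5 cylinder is present, so the union is just that shape — 1 connected region. Overall, the cross-section is a single solid region. The nearest boundary edge runs (5.50, 0.00)→(2.75, 4.76); distance from the point to it = 2.73 mm. The point is not inside any of the regions above, so it lies outside the cross-section (2.73 mm from the nearest boundary).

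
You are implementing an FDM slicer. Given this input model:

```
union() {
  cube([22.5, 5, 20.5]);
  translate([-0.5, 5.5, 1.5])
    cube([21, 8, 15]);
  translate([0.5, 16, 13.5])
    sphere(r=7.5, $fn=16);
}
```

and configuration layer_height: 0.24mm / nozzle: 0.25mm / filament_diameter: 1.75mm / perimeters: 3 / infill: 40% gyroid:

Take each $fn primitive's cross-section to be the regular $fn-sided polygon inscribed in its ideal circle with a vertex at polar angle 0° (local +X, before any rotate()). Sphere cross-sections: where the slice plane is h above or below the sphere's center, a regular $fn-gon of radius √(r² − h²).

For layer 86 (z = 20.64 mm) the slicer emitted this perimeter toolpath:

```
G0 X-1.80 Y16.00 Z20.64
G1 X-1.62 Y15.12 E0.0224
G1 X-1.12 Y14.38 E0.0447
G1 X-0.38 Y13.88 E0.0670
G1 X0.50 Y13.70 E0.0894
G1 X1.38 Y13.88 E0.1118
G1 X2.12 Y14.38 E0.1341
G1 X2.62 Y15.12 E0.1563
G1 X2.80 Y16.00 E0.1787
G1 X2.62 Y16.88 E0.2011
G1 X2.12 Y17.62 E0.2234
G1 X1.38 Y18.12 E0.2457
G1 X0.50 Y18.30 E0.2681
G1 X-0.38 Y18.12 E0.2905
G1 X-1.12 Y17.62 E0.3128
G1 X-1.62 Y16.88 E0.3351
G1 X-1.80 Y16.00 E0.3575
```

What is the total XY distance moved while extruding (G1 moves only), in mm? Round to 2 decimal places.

14.33 mm

Sum the Euclidean lengths of each G1 segment: total = 14.33 mm.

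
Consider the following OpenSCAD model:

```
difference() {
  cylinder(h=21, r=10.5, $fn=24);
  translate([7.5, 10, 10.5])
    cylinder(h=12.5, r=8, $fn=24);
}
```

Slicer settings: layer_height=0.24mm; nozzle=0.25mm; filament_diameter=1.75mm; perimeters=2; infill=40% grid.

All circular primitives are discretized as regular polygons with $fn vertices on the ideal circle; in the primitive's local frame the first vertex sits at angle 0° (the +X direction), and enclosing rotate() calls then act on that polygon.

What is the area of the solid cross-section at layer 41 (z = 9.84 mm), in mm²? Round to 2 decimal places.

342.42 mm²

At z = 9.84 mm: the r=10.5 cylinder contributes a regular 24-gon of circumradius 10.5 (area = (24/2)·10.500²·sin(360°/24) = 342.42 mm²); the cylinder at (7.5, 10) does not reach this height (z outside [10.5, 23]); Taking the first minus the rest: none of the subtracted shapes is present at this height, so the r=10.5 cylinder is unchanged — area = 342.42 mm². Overall, the cross-section is a single solid region. Net area = 342.42 mm².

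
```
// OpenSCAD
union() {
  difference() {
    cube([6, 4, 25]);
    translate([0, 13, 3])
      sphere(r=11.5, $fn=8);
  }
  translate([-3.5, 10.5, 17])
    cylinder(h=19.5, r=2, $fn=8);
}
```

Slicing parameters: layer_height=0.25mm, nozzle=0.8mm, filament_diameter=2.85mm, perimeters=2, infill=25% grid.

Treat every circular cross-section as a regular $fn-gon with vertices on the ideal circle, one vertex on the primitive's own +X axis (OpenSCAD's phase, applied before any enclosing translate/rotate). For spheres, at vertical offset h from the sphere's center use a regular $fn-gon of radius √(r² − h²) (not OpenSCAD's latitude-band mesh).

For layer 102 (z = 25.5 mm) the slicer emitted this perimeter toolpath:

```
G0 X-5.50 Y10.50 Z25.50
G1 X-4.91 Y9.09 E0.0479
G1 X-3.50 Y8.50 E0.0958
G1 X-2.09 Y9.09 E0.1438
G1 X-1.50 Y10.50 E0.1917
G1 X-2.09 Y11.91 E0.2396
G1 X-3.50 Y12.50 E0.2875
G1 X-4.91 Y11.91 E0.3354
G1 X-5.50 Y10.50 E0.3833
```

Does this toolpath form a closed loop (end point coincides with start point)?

yes

Start point (G0): (-5.50, 10.50). End point (last G1): the path returns to the start — closed.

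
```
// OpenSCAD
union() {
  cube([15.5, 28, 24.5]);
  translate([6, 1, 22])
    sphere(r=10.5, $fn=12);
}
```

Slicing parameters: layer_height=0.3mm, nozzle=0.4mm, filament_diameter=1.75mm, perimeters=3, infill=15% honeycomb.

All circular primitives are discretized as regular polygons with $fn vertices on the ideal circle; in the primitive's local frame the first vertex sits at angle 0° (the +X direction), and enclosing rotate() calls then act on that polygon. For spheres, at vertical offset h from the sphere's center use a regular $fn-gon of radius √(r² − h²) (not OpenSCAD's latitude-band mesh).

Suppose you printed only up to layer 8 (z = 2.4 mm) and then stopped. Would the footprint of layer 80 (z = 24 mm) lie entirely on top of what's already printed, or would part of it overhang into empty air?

Compare the two slices. At z = 2.4: the 15.5×28 cube contributes its full rectangle (area 434.00 mm²); the sphere at (6, 1) is not intersected at this z (|z−center|=19.600 > r=10.5); Taking the union: only the 15.5×28 cube is present, so the union is just that shape — area = 434.00 mm². At z = 24: the cube is present — its section is the full 15.5×28 rectangle (area 434.00 mm²); the r=10.5 sphere at (6, 1) slices to a regular 12-gon of circumradius 10.308 (√(r²−h²) with h=2 from center) (area = (12/2)·10.308²·sin(360°/12) = 318.75 mm²); Combining (union): the regions partially overlap — summed areas 752.75 mm² minus the doubly-counted overlap 150.73 mm² gives 602.02 mm² — area = 602.02 mm². Checking containment: at z = 24 the cross-section extends beyond the z = 2.4 cross-section by about 168.02 mm².

part overhangs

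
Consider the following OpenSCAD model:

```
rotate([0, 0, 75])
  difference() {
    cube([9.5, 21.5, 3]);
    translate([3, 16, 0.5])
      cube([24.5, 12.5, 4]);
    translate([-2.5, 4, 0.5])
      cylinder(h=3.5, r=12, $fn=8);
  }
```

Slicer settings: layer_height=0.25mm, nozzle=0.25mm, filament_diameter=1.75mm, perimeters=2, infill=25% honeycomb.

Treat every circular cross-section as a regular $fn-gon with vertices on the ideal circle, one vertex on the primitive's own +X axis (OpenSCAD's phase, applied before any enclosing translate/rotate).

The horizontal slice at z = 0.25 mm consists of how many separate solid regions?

At z = 0.25 mm: the cube is present — its section is the full 9.5×21.5 rectangle; the cube at (3, 16) does not reach this height (z outside [0.5, 4.5]); the cylinder at (-2.5, 4) does not reach this height (z outside [0.5, 4]); Taking the first minus the rest: none of the subtracted shapes is present at this height, so the 9.5×21.5 cube is unchanged — 1 connected region; (rotated 75° about Z; rotation is an isometry so areas/perimeters/island counts are preserved). The result has 1 disconnected region.

1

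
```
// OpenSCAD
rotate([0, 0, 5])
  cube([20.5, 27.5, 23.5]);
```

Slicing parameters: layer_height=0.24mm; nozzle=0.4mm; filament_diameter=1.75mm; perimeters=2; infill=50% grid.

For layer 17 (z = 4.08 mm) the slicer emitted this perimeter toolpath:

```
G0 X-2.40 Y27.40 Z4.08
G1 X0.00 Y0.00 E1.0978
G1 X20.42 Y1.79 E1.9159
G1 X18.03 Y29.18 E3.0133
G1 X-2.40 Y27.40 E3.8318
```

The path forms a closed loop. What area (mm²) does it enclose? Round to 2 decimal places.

Apply the shoelace formula to the sequence of (X, Y) vertices; enclosed area = 563.82 mm².

563.82 mm²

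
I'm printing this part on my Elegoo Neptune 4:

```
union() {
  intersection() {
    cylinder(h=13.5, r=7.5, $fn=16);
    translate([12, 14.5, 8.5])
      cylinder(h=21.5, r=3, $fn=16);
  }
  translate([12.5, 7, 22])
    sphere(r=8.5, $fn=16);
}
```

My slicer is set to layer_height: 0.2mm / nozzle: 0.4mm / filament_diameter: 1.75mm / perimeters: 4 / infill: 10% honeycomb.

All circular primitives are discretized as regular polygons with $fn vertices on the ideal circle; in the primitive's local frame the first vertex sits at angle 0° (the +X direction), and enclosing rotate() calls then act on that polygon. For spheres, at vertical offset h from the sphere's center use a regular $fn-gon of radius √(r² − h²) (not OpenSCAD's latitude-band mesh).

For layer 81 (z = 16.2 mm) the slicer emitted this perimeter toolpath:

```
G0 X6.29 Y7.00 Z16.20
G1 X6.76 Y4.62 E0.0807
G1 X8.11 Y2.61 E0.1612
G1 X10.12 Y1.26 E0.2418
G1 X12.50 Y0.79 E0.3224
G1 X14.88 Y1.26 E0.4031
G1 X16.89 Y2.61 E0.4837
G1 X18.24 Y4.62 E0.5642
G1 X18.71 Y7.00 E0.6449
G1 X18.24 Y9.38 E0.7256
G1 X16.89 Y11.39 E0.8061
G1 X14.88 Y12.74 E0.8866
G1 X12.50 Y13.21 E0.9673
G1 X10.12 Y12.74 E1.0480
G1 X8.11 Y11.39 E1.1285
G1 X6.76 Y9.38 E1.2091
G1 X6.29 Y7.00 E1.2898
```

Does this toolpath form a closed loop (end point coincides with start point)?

Start point (G0): (6.29, 7.00). End point (last G1): the path returns to the start — closed.

yes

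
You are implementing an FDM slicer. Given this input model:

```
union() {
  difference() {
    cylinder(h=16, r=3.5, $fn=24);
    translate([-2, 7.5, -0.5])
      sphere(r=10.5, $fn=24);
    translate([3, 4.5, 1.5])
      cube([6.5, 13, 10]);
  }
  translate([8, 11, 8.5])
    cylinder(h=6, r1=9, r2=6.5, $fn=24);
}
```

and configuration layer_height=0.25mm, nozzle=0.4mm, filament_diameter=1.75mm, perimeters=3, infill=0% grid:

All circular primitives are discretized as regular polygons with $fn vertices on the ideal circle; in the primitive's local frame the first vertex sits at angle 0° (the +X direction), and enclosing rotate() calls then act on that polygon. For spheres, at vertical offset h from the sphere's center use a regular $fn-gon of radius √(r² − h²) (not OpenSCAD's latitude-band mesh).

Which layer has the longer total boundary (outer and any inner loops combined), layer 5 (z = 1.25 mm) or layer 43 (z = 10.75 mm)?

Layer 5 (z = 1.25): the r=3.5 cylinder contributes a regular 24-gon of circumradius 3.5 (perimeter = 2·24·3.500·sin(180°/24) = 21.93 mm); the r=10.5 sphere at (-2, 7.5) slices to a regular 24-gon of circumradius 10.353 (√(r²−h²) with h=1.75 from center) (perimeter = 2·24·10.353·sin(180°/24) = 64.87 mm); the cube at (3, 4.5) does not reach this height (z outside [1.5, 11.5]); Subtracting the remaining from the first: starting from the r=3.5 cylinder, the r=10.5 sphere at (-2, 7.5) partially overlaps it — only the 34.39 mm² overlap (of its 332.91 mm²) is removed, clipping the outline — boundary = 11.42 mm; the cone at (8, 11) does not reach this height (z outside [8.5, 14.5]); Merging all regions: only the result so far is present, so the union is just that shape — boundary = 11.42 mm. So its perimeter = 11.42 mm. Layer 43 (z = 10.75): the r=3.5 cylinder contributes a regular 24-gon of circumradius 3.5 (perimeter = 2·24·3.500·sin(180°/24) = 21.93 mm); the sphere at (-2, 7.5) is not intersected at this z (|z−center|=11.250 > r=10.5); the 6.5×13 cube at (3, 4.5) contributes its full rectangle (perimeter 39.00 mm); After the difference (first − rest): starting from the r=3.5 cylinder, the 6.5×13 cube at (3, 4.5) misses the remaining region (no effect) — boundary = 21.93 mm; the cone at (8, 11): at t=0.375 of its height the radius interpolates to r₁+(r₂−r₁)t = 8.062, giving a regular 24-gon of that circumradius (perimeter = 2·24·8.062·sin(180°/24) = 50.51 mm); Taking the union: the 2 present regions are separate (no shared area or edge), so areas and boundary lengths simply add and each stays a separate island — boundary = 72.44 mm. So its perimeter = 72.44 mm. Layer 43 is larger (72.44 vs 11.42 mm).

layer 43 (z = 10.75 mm)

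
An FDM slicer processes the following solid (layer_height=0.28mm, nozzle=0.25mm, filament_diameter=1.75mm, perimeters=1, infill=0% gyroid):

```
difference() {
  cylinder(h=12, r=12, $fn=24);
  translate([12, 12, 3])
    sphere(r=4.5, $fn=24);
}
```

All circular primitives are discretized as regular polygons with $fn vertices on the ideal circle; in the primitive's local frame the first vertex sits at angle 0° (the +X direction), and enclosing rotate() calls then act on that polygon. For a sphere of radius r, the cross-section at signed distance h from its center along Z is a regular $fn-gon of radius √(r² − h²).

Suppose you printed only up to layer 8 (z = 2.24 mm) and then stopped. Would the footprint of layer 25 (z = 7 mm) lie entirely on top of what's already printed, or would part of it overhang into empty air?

Compare the two slices. At z = 2.24: the r=12 cylinder gives a regular 24-gon of circumradius 12 (constant along its height) (area = (24/2)·12.000²·sin(360°/24) = 447.24 mm²); the r=4.5 sphere at (12, 12) slices to a regular 24-gon of circumradius 4.435 (√(r²−h²) with h=0.76 from center) (area = (24/2)·4.435²·sin(360°/24) = 61.10 mm²); Subtracting the remaining from the first: starting from the r=12 cylinder (447.24 mm²), the r=4.5 sphere at (12, 12) misses the remaining region (no effect) — area = 447.24 mm². At z = 7: the r=12 cylinder contributes a regular 24-gon of circumradius 12 (area = (24/2)·12.000²·sin(360°/24) = 447.24 mm²); the r=4.5 sphere at (12, 12) slices to a regular 24-gon of circumradius 2.062 (√(r²−h²) with h=4 from center) (area = (24/2)·2.062²·sin(360°/24) = 13.20 mm²); Taking the first minus the rest: starting from the r=12 cylinder (447.24 mm²), the r=4.5 sphere at (12, 12) misses the remaining region (no effect) — area = 447.24 mm². Checking containment: the cross-section at z = 7 is a subset of the cross-section at z = 2.24.

entirely on top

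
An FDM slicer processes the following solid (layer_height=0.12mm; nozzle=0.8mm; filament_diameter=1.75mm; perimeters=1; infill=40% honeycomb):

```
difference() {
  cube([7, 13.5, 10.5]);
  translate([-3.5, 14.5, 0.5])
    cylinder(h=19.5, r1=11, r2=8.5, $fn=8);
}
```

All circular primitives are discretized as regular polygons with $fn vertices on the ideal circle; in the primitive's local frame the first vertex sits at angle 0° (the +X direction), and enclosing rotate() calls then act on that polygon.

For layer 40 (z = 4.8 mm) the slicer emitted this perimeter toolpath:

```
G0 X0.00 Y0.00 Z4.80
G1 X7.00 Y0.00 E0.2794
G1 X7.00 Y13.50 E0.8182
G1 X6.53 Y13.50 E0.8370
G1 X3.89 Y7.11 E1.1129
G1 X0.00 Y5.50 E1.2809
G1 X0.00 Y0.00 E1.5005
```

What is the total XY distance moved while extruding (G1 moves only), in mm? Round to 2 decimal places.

37.59 mm

Sum the Euclidean lengths of each G1 segment: total = 37.59 mm.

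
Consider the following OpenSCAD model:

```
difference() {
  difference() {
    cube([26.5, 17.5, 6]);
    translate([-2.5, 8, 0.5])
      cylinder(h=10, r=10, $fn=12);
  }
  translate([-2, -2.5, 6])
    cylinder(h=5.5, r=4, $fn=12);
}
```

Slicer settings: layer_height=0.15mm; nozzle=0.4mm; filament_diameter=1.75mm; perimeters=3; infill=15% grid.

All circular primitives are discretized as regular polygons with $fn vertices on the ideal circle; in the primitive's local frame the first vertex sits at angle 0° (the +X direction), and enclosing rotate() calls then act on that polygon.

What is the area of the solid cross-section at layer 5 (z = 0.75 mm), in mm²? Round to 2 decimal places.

At z = 0.75 mm: the cube is present — its section is the full 26.5×17.5 rectangle (area 463.75 mm²); the r=10 cylinder at (-2.5, 8) gives a regular 12-gon of circumradius 10 (constant along its height) (area = (12/2)·10.000²·sin(360°/12) = 300.00 mm²); After the difference (first − rest): starting from the 26.5×17.5 cube (463.75 mm²), the r=10 cylinder at (-2.5, 8) partially overlaps it — only the 98.97 mm² overlap (of its 300.00 mm²) is removed, clipping the outline — area = 364.78 mm²; the cylinder at (-2, -2.5) is absent (z outside [6, 11.5]); After the difference (first − rest): none of the subtracted shapes is present at this height, so the result so far is unchanged — area = 364.78 mm². Overall, the cross-section is a single solid region. Net area = 364.78 mm².

364.78 mm²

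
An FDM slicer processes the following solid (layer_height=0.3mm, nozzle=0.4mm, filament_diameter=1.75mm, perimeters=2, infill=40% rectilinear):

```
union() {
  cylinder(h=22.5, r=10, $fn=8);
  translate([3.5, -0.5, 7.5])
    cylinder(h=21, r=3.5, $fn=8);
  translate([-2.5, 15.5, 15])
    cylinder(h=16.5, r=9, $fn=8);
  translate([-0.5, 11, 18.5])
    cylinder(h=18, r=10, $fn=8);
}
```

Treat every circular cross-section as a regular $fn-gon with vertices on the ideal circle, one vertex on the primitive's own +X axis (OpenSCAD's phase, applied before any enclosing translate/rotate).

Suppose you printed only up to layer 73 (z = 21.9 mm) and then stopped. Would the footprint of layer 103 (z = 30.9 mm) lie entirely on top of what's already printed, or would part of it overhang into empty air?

Compare the two slices. At z = 21.9: the r=10 cylinder contributes a regular 8-gon of circumradius 10 (area = (8/2)·10.000²·sin(360°/8) = 282.84 mm²); the r=3.5 cylinder at (3.5, -0.5) gives a regular 8-gon of circumradius 3.5 (constant along its height) (area = (8/2)·3.500²·sin(360°/8) = 34.65 mm²); the r=9 cylinder at (-2.5, 15.5) contributes a regular 8-gon of circumradius 9 (area = (8/2)·9.000²·sin(360°/8) = 229.10 mm²); the r=10 cylinder at (-0.5, 11) contributes a regular 8-gon of circumradius 10 (area = (8/2)·10.000²·sin(360°/8) = 282.84 mm²); Merging all regions: the regions partially overlap — summed areas 829.44 mm² minus the doubly-counted overlap 288.42 mm² gives 541.02 mm² — area = 541.02 mm². At z = 30.9: the cylinder is absent (z outside [0, 22.5]); the cylinder at (3.5, -0.5) does not reach this height (z outside [7.5, 28.5]); the cylinder at (-2.5, 15.5): section is a regular 8-gon, circumradius r=9 (area = (8/2)·9.000²·sin(360°/8) = 229.10 mm²); the cylinder at (-0.5, 11): section is a regular 8-gon, circumradius r=10 (area = (8/2)·10.000²·sin(360°/8) = 282.84 mm²); Combining (union): the regions partially overlap — summed areas 511.95 mm² minus the doubly-counted overlap 166.17 mm² gives 345.78 mm² — area = 345.78 mm². Checking containment: the cross-section at z = 30.9 is a subset of the cross-section at z = 21.9.

entirely on top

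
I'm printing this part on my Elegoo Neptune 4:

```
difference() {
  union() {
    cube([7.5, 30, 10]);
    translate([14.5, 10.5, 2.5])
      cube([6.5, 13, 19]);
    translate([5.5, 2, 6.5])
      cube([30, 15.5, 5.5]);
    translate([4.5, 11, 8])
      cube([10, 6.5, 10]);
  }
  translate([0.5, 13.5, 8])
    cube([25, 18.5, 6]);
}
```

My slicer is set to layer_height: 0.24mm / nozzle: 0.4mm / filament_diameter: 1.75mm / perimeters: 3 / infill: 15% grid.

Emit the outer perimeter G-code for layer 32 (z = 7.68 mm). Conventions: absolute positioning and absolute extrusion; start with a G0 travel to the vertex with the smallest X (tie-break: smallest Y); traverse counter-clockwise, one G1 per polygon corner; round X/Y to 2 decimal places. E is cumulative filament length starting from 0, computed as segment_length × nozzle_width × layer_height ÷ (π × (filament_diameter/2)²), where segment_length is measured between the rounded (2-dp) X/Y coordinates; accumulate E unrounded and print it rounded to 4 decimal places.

G0 X0.00 Y0.00 Z7.68
G1 X7.50 Y0.00 E0.2993
G1 X7.50 Y2.00 E0.3792
G1 X35.50 Y2.00 E1.4967
G1 X35.50 Y17.50 E2.1153
G1 X21.00 Y17.50 E2.6941
G1 X21.00 Y23.50 E2.9335
G1 X14.50 Y23.50 E3.1930
G1 X14.50 Y17.50 E3.4324
G1 X7.50 Y17.50 E3.7118
G1 X7.50 Y30.00 E4.2107
G1 X0.00 Y30.00 E4.5101
G1 X0.00 Y0.00 E5.7074

At z = 7.68 mm: the 7.5×30 cube contributes its full rectangle; the cube at (14.5, 10.5) is present — its section is the full 6.5×13 rectangle; the cube at (5.5, 2) (footprint 30×15.5) is included at this height; the cube at (4.5, 11) does not reach this height (z outside [8, 18]); Merging all regions: the regions partially overlap (shared area 76.50 mm²), so overlapping operands fuse into one piece — 1 connected region; the cube at (0.5, 13.5) is not intersected at this z (z outside [8, 14]); Subtracting the remaining from the first: none of the subtracted shapes is present at this height, so that combined region is unchanged — 1 connected region. The outline is a single polygon with 12 vertices. Extrusion per mm of travel: 0.4 × 0.24 / (π × 0.875²) = 0.039912. Accumulating E over each segment gives final E = 5.7074.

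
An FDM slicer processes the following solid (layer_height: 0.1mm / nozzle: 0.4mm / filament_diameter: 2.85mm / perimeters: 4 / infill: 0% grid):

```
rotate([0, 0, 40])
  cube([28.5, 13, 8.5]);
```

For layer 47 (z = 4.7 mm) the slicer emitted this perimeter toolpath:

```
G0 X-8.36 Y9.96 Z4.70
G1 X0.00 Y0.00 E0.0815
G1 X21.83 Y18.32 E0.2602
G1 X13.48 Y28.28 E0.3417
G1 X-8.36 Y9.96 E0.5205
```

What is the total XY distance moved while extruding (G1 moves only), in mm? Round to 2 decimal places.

Sum the Euclidean lengths of each G1 segment: total = 83.01 mm.

83.01 mm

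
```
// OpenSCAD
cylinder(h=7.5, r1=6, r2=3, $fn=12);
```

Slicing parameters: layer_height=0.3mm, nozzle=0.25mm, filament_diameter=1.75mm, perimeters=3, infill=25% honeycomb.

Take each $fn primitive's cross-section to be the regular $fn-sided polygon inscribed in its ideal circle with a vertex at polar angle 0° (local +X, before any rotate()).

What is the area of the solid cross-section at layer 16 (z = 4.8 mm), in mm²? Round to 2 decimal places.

49.94 mm²

At z = 4.8 mm: the cone (r1=6→r2=3) has section circumradius 4.080 here — a regular 12-gon (area = (12/2)·4.080²·sin(360°/12) = 49.94 mm²). Overall, the cross-section is a single solid region. Net area = 49.94 mm².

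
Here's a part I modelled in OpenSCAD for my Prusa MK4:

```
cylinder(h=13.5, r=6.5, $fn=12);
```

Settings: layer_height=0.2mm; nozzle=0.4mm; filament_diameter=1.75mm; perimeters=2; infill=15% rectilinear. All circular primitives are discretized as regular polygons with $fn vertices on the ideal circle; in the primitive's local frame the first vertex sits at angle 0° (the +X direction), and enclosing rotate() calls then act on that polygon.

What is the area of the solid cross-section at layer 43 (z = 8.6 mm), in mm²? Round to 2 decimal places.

126.75 mm²

At z = 8.6 mm: the r=6.5 cylinder gives a regular 12-gon of circumradius 6.5 (constant along its height) (area = (12/2)·6.500²·sin(360°/12) = 126.75 mm²). Overall, the cross-section is a single solid region. Net area = 126.75 mm².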